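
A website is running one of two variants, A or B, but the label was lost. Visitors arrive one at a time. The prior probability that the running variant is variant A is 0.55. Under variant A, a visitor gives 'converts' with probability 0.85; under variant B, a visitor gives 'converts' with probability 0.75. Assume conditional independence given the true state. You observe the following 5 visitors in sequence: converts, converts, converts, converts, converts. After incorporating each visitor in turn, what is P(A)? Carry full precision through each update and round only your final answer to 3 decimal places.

0.696

Each posterior becomes the prior for the next update.
After 'converts': P(A) = 0.85·0.5500 / (0.85·0.5500 + 0.75·0.4500) ≈ 0.5807
After 'converts': P(A) = 0.85·0.5807 / (0.85·0.5807 + 0.75·0.4193) ≈ 0.6109
After 'converts': P(A) = 0.85·0.6109 / (0.85·0.6109 + 0.75·0.3891) ≈ 0.6402
After 'converts': P(A) = 0.85·0.6402 / (0.85·0.6402 + 0.75·0.3598) ≈ 0.6685
After 'converts': P(A) = 0.85·0.6685 / (0.85·0.6685 + 0.75·0.3315) ≈ 0.6956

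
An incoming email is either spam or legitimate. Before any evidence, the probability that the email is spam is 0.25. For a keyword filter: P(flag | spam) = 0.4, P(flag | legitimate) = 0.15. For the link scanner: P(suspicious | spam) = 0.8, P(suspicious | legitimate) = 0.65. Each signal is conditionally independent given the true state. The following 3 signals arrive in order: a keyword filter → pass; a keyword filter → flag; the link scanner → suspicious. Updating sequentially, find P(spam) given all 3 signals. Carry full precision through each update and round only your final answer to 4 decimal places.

0.4357

After a keyword filter='pass': P(spam) = 0.6·0.2500 / (0.6·0.2500 + 0.85·0.7500) ≈ 0.1905
After a keyword filter='flag': P(spam) = 0.4·0.1905 / (0.4·0.1905 + 0.15·0.8095) ≈ 0.3855
After the link scanner='suspicious': P(spam) = 0.8·0.3855 / (0.8·0.3855 + 0.65·0.6145) ≈ 0.4357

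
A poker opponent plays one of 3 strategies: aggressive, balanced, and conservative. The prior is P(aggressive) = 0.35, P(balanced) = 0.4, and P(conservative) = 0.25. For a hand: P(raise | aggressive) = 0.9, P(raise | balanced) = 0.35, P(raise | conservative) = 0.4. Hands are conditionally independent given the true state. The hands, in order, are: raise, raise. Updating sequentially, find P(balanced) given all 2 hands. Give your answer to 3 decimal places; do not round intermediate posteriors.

Apply Bayes' rule sequentially, carrying P(balanced) forward.
After 'raise': normaliser = 0.9·0.3500 + 0.35·0.4000 + 0.4·0.2500; P(aggressive) ≈ 0.5676, P(balanced) ≈ 0.2523, P(conservative) ≈ 0.1802
After 'raise': normaliser = 0.9·0.5676 + 0.35·0.2523 + 0.4·0.1802; P(aggressive) ≈ 0.7611, P(balanced) ≈ 0.1315, P(conservative) ≈ 0.1074

0.132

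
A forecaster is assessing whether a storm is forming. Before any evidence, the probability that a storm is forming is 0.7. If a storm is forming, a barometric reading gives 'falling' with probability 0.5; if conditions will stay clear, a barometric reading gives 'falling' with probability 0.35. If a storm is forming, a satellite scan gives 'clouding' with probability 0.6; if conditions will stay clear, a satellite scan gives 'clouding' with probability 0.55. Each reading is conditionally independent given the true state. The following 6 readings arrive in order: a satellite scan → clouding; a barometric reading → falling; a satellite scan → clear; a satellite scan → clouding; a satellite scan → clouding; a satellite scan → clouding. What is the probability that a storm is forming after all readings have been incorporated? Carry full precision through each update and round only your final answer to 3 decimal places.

0.808

After a satellite scan='clouding': P(storm) = 0.6·0.7000 / (0.6·0.7000 + 0.55·0.3000) ≈ 0.7179
After a barometric reading='falling': P(storm) = 0.5·0.7179 / (0.5·0.7179 + 0.35·0.2821) ≈ 0.7843
After a satellite scan='clear': P(storm) = 0.4·0.7843 / (0.4·0.7843 + 0.45·0.2157) ≈ 0.7637
After a satellite scan='clouding': P(storm) = 0.6·0.7637 / (0.6·0.7637 + 0.55·0.2363) ≈ 0.7791
After a satellite scan='clouding': P(storm) = 0.6·0.7791 / (0.6·0.7791 + 0.55·0.2209) ≈ 0.7937
After a satellite scan='clouding': P(storm) = 0.6·0.7937 / (0.6·0.7937 + 0.55·0.2063) ≈ 0.8076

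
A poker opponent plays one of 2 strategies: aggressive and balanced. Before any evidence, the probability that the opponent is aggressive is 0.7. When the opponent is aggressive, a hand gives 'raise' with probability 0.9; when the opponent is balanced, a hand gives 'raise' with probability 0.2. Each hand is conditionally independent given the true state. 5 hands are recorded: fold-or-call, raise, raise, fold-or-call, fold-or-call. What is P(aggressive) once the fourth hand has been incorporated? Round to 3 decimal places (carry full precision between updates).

Each posterior becomes the prior for the next update.
After 'fold-or-call': P(aggressive) = 0.1·0.7000 / (0.1·0.7000 + 0.8·0.3000) ≈ 0.2258
After 'raise': P(aggressive) = 0.9·0.2258 / (0.9·0.2258 + 0.2·0.7742) ≈ 0.5676
After 'raise': P(aggressive) = 0.9·0.5676 / (0.9·0.5676 + 0.2·0.4324) ≈ 0.8552
After 'fold-or-call': P(aggressive) = 0.1·0.8552 / (0.1·0.8552 + 0.8·0.1448) ≈ 0.4247

0.425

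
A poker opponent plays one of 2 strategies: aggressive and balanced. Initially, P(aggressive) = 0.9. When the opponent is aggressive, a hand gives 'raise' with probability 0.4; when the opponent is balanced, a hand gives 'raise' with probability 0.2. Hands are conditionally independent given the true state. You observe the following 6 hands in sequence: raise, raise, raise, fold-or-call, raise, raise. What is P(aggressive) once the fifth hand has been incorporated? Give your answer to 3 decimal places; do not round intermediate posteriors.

0.991

After 'raise': P(aggressive) = 0.4·0.9000 / (0.4·0.9000 + 0.2·0.1000) ≈ 0.9474
After 'raise': P(aggressive) = 0.4·0.9474 / (0.4·0.9474 + 0.2·0.0526) ≈ 0.9730
After 'raise': P(aggressive) = 0.4·0.9730 / (0.4·0.9730 + 0.2·0.0270) ≈ 0.9863
After 'fold-or-call': P(aggressive) = 0.6·0.9863 / (0.6·0.9863 + 0.8·0.0137) ≈ 0.9818
After 'raise': P(aggressive) = 0.4·0.9818 / (0.4·0.9818 + 0.2·0.0182) ≈ 0.9908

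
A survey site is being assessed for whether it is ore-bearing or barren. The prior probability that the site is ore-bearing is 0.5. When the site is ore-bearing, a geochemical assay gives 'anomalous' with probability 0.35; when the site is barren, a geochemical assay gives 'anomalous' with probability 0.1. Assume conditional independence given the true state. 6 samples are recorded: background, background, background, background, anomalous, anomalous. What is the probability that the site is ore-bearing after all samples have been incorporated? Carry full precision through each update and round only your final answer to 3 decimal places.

After 'background': P(ore) = 0.65·0.5000 / (0.65·0.5000 + 0.9·0.5000) ≈ 0.4194
After 'background': P(ore) = 0.65·0.4194 / (0.65·0.4194 + 0.9·0.5806) ≈ 0.3428
After 'background': P(ore) = 0.65·0.3428 / (0.65·0.3428 + 0.9·0.6572) ≈ 0.2736
After 'background': P(ore) = 0.65·0.2736 / (0.65·0.2736 + 0.9·0.7264) ≈ 0.2139
After 'anomalous': P(ore) = 0.35·0.2139 / (0.35·0.2139 + 0.1·0.7861) ≈ 0.4878
After 'anomalous': P(ore) = 0.35·0.4878 / (0.35·0.4878 + 0.1·0.5122) ≈ 0.7692

0.769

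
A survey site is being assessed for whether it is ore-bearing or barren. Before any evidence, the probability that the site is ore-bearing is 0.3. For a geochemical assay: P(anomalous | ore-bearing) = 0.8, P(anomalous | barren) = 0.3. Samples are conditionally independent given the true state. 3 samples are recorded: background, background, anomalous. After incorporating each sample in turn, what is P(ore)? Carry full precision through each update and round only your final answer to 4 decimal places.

0.0853

After 'background': P(ore) = 0.2·0.3000 / (0.2·0.3000 + 0.7·0.7000) ≈ 0.1091
After 'background': P(ore) = 0.2·0.1091 / (0.2·0.1091 + 0.7·0.8909) ≈ 0.0338
After 'anomalous': P(ore) = 0.8·0.0338 / (0.8·0.0338 + 0.3·0.9662) ≈ 0.0853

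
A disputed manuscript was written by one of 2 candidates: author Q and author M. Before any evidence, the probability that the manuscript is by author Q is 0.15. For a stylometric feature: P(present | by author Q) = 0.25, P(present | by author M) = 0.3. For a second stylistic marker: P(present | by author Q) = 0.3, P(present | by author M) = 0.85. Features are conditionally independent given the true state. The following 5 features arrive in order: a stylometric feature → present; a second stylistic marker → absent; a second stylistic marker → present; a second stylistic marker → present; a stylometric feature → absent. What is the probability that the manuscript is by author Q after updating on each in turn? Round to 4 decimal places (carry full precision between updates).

0.0839

After a stylometric feature='present': P(author Q) = 0.25·0.1500 / (0.25·0.1500 + 0.3·0.8500) ≈ 0.1282
After a second stylistic marker='absent': P(author Q) = 0.7·0.1282 / (0.7·0.1282 + 0.15·0.8718) ≈ 0.4070
After a second stylistic marker='present': P(author Q) = 0.3·0.4070 / (0.3·0.4070 + 0.85·0.5930) ≈ 0.1950
After a second stylistic marker='present': P(author Q) = 0.3·0.1950 / (0.3·0.1950 + 0.85·0.8050) ≈ 0.0788
After a stylometric feature='absent': P(author Q) = 0.75·0.0788 / (0.75·0.0788 + 0.7·0.9212) ≈ 0.0839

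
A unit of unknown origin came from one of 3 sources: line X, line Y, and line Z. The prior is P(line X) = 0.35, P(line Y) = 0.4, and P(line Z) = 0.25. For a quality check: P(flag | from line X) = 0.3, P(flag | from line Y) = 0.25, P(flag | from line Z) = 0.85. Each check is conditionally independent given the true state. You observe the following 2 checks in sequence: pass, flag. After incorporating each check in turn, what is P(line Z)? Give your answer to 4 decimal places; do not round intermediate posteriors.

Each posterior becomes the prior for the next update.
After 'pass': normaliser = 0.7·0.3500 + 0.75·0.4000 + 0.15·0.2500; P(line X) ≈ 0.4206, P(line Y) ≈ 0.5150, P(line Z) ≈ 0.0644
After 'flag': normaliser = 0.3·0.4206 + 0.25·0.5150 + 0.85·0.0644; P(line X) ≈ 0.4075, P(line Y) ≈ 0.4158, P(line Z) ≈ 0.1767

0.1767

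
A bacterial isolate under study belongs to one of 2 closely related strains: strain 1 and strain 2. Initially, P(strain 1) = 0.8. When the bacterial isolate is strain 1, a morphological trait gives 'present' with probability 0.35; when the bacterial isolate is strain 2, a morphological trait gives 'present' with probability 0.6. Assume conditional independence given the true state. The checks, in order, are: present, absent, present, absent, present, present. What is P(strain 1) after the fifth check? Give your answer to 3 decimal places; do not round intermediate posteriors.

0.677

After 'present': P(strain 1) = 0.35·0.8000 / (0.35·0.8000 + 0.6·0.2000) ≈ 0.7000
After 'absent': P(strain 1) = 0.65·0.7000 / (0.65·0.7000 + 0.4·0.3000) ≈ 0.7913
After 'present': P(strain 1) = 0.35·0.7913 / (0.35·0.7913 + 0.6·0.2087) ≈ 0.6886
After 'absent': P(strain 1) = 0.65·0.6886 / (0.65·0.6886 + 0.4·0.3114) ≈ 0.7823
After 'present': P(strain 1) = 0.35·0.7823 / (0.35·0.7823 + 0.6·0.2177) ≈ 0.6771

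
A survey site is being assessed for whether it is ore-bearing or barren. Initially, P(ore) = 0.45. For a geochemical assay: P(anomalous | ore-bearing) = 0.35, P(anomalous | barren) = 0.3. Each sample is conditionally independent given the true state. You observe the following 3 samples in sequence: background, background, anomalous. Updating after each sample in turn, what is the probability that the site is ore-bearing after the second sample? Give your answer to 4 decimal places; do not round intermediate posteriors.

0.4137

Each posterior becomes the prior for the next update.
After 'background': P(ore) = 0.65·0.4500 / (0.65·0.4500 + 0.7·0.5500) ≈ 0.4317
After 'background': P(ore) = 0.65·0.4317 / (0.65·0.4317 + 0.7·0.5683) ≈ 0.4137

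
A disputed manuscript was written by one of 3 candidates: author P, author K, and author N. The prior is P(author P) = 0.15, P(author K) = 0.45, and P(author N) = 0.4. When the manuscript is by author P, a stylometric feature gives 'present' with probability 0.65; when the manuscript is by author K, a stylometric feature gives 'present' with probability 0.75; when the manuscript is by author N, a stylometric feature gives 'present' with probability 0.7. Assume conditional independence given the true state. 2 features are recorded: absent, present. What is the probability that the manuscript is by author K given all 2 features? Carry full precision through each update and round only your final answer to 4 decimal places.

After 'absent': normaliser = 0.35·0.1500 + 0.25·0.4500 + 0.3·0.4000; P(author P) ≈ 0.1842, P(author K) ≈ 0.3947, P(author N) ≈ 0.4211
After 'present': normaliser = 0.65·0.1842 + 0.75·0.3947 + 0.7·0.4211; P(author P) ≈ 0.1685, P(author K) ≈ 0.4167, P(author N) ≈ 0.4148

0.4167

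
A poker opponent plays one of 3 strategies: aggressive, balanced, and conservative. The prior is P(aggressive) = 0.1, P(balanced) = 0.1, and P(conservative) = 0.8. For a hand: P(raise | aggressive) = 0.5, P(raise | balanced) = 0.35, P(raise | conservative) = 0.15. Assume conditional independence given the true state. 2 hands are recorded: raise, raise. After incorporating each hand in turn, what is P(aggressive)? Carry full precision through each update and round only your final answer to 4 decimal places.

After 'raise': normaliser = 0.5·0.1000 + 0.35·0.1000 + 0.15·0.8000; P(aggressive) ≈ 0.2439, P(balanced) ≈ 0.1707, P(conservative) ≈ 0.5854
After 'raise': normaliser = 0.5·0.2439 + 0.35·0.1707 + 0.15·0.5854; P(aggressive) ≈ 0.4525, P(balanced) ≈ 0.2217, P(conservative) ≈ 0.3258

0.4525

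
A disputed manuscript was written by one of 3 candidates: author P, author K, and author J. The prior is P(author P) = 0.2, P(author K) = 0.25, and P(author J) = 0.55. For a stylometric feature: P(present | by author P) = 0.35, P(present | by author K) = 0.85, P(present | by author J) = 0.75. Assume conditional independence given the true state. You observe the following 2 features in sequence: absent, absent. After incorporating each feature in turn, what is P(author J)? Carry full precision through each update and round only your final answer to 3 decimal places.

0.276

After 'absent': normaliser = 0.65·0.2000 + 0.15·0.2500 + 0.25·0.5500; P(author P) ≈ 0.4262, P(author K) ≈ 0.1230, P(author J) ≈ 0.4508
After 'absent': normaliser = 0.65·0.4262 + 0.15·0.1230 + 0.25·0.4508; P(author P) ≈ 0.6787, P(author K) ≈ 0.0452, P(author J) ≈ 0.2761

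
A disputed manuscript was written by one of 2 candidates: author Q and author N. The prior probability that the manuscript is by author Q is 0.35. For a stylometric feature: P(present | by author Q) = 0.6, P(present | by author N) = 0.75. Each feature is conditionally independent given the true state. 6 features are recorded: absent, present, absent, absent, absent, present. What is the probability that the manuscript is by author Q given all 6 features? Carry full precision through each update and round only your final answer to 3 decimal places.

0.693

Each posterior becomes the prior for the next update.
After 'absent': P(author Q) = 0.4·0.3500 / (0.4·0.3500 + 0.25·0.6500) ≈ 0.4628
After 'present': P(author Q) = 0.6·0.4628 / (0.6·0.4628 + 0.75·0.5372) ≈ 0.4080
After 'absent': P(author Q) = 0.4·0.4080 / (0.4·0.4080 + 0.25·0.5920) ≈ 0.5244
After 'absent': P(author Q) = 0.4·0.5244 / (0.4·0.5244 + 0.25·0.4756) ≈ 0.6383
After 'absent': P(author Q) = 0.4·0.6383 / (0.4·0.6383 + 0.25·0.3617) ≈ 0.7384
After 'present': P(author Q) = 0.6·0.7384 / (0.6·0.7384 + 0.75·0.2616) ≈ 0.6931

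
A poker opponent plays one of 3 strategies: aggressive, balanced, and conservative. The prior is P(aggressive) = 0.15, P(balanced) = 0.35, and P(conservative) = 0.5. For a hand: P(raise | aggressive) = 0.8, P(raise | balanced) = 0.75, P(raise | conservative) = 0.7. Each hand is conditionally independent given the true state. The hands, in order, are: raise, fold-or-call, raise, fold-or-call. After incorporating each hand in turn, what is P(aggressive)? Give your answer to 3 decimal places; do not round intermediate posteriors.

0.101

After 'raise': normaliser = 0.8·0.1500 + 0.75·0.3500 + 0.7·0.5000; P(aggressive) ≈ 0.1638, P(balanced) ≈ 0.3584, P(conservative) ≈ 0.4778
After 'fold-or-call': normaliser = 0.2·0.1638 + 0.25·0.3584 + 0.3·0.4778; P(aggressive) ≈ 0.1233, P(balanced) ≈ 0.3372, P(conservative) ≈ 0.5395
After 'raise': normaliser = 0.8·0.1233 + 0.75·0.3372 + 0.7·0.5395; P(aggressive) ≈ 0.1353, P(balanced) ≈ 0.3468, P(conservative) ≈ 0.5179
After 'fold-or-call': normaliser = 0.2·0.1353 + 0.25·0.3468 + 0.3·0.5179; P(aggressive) ≈ 0.1005, P(balanced) ≈ 0.3222, P(conservative) ≈ 0.5773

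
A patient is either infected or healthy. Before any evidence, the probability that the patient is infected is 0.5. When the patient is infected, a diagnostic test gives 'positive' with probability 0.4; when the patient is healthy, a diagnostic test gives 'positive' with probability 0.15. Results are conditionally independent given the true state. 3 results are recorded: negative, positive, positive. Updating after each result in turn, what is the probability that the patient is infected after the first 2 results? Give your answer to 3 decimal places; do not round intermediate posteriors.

After 'negative': P(infected) = 0.6·0.5000 / (0.6·0.5000 + 0.85·0.5000) ≈ 0.4138
After 'positive': P(infected) = 0.4·0.4138 / (0.4·0.4138 + 0.15·0.5862) ≈ 0.6531

0.653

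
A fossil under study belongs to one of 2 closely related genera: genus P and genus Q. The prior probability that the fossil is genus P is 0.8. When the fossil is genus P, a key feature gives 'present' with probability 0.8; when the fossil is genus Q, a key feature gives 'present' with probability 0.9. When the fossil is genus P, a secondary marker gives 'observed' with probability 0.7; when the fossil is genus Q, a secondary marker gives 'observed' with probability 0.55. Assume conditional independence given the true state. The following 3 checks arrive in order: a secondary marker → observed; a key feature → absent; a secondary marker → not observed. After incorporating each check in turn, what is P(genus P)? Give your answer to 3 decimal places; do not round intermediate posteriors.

0.872

Apply Bayes' rule sequentially, carrying P(genus P) forward.
After a secondary marker='observed': P(genus P) = 0.7·0.8000 / (0.7·0.8000 + 0.55·0.2000) ≈ 0.8358
After a key feature='absent': P(genus P) = 0.2·0.8358 / (0.2·0.8358 + 0.1·0.1642) ≈ 0.9106
After a secondary marker='not observed': P(genus P) = 0.3·0.9106 / (0.3·0.9106 + 0.45·0.0894) ≈ 0.8716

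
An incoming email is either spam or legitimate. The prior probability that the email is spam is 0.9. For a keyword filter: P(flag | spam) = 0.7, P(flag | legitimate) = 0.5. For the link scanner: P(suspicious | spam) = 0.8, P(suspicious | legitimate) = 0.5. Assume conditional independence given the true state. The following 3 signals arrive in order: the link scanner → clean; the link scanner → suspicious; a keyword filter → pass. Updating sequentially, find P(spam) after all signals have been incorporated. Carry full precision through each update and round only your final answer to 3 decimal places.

After the link scanner='clean': P(spam) = 0.2·0.9000 / (0.2·0.9000 + 0.5·0.1000) ≈ 0.7826
After the link scanner='suspicious': P(spam) = 0.8·0.7826 / (0.8·0.7826 + 0.5·0.2174) ≈ 0.8521
After a keyword filter='pass': P(spam) = 0.3·0.8521 / (0.3·0.8521 + 0.5·0.1479) ≈ 0.7756

0.776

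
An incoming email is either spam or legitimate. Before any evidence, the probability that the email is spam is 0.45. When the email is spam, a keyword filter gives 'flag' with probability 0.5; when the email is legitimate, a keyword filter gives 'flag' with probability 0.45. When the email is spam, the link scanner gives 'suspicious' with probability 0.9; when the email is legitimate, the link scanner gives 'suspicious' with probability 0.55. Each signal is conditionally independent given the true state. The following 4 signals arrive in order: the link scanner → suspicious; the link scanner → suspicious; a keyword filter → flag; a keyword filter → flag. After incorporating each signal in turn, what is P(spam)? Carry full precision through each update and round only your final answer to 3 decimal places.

0.730

After the link scanner='suspicious': P(spam) = 0.9·0.4500 / (0.9·0.4500 + 0.55·0.5500) ≈ 0.5724
After the link scanner='suspicious': P(spam) = 0.9·0.5724 / (0.9·0.5724 + 0.55·0.4276) ≈ 0.6866
After a keyword filter='flag': P(spam) = 0.5·0.6866 / (0.5·0.6866 + 0.45·0.3134) ≈ 0.7088
After a keyword filter='flag': P(spam) = 0.5·0.7088 / (0.5·0.7088 + 0.45·0.2912) ≈ 0.7301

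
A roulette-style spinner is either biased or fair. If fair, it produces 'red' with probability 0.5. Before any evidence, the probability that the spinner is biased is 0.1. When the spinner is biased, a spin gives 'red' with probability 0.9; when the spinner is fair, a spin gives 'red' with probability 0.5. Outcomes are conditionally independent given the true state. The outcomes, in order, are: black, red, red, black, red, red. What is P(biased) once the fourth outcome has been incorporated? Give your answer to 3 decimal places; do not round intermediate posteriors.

After 'black': P(biased) = 0.1·0.1000 / (0.1·0.1000 + 0.5·0.9000) ≈ 0.0217
After 'red': P(biased) = 0.9·0.0217 / (0.9·0.0217 + 0.5·0.9783) ≈ 0.0385
After 'red': P(biased) = 0.9·0.0385 / (0.9·0.0385 + 0.5·0.9615) ≈ 0.0672
After 'black': P(biased) = 0.1·0.0672 / (0.1·0.0672 + 0.5·0.9328) ≈ 0.0142

0.014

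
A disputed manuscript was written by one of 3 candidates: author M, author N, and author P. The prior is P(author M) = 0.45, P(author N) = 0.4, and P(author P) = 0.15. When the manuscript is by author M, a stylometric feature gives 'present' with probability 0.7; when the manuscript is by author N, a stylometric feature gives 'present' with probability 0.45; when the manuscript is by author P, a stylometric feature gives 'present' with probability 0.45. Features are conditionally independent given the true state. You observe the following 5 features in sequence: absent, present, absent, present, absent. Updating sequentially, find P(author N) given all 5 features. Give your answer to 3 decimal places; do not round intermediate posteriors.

0.550

After 'absent': normaliser = 0.3·0.4500 + 0.55·0.4000 + 0.55·0.1500; P(author M) ≈ 0.3086, P(author N) ≈ 0.5029, P(author P) ≈ 0.1886
After 'present': normaliser = 0.7·0.3086 + 0.45·0.5029 + 0.45·0.1886; P(author M) ≈ 0.4098, P(author N) ≈ 0.4293, P(author P) ≈ 0.1610
After 'absent': normaliser = 0.3·0.4098 + 0.55·0.4293 + 0.55·0.1610; P(author M) ≈ 0.2747, P(author N) ≈ 0.5275, P(author P) ≈ 0.1978
After 'present': normaliser = 0.7·0.2747 + 0.45·0.5275 + 0.45·0.1978; P(author M) ≈ 0.3707, P(author N) ≈ 0.4577, P(author P) ≈ 0.1716
After 'absent': normaliser = 0.3·0.3707 + 0.55·0.4577 + 0.55·0.1716; P(author M) ≈ 0.2432, P(author N) ≈ 0.5504, P(author P) ≈ 0.2064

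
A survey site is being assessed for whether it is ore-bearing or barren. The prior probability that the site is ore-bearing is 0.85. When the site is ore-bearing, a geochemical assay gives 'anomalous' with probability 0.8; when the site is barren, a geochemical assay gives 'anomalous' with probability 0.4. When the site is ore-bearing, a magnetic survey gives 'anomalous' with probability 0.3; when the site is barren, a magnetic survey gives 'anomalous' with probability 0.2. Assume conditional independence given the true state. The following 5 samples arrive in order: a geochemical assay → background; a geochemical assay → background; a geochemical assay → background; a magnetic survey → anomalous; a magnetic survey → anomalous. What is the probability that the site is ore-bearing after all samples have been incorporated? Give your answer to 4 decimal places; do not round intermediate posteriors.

Each posterior becomes the prior for the next update.
After a geochemical assay='background': P(ore) = 0.2·0.8500 / (0.2·0.8500 + 0.6·0.1500) ≈ 0.6538
After a geochemical assay='background': P(ore) = 0.2·0.6538 / (0.2·0.6538 + 0.6·0.3462) ≈ 0.3864
After a geochemical assay='background': P(ore) = 0.2·0.3864 / (0.2·0.3864 + 0.6·0.6136) ≈ 0.1735
After a magnetic survey='anomalous': P(ore) = 0.3·0.1735 / (0.3·0.1735 + 0.2·0.8265) ≈ 0.2394
After a magnetic survey='anomalous': P(ore) = 0.3·0.2394 / (0.3·0.2394 + 0.2·0.7606) ≈ 0.3208

0.3208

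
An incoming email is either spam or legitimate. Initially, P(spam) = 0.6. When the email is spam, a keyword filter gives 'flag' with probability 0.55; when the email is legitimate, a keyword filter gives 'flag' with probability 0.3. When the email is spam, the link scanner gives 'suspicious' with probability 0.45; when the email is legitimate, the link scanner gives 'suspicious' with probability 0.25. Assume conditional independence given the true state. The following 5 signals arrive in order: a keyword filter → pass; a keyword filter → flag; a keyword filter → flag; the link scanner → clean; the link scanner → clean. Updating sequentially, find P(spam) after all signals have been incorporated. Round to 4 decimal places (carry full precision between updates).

After a keyword filter='pass': P(spam) = 0.45·0.6000 / (0.45·0.6000 + 0.7·0.4000) ≈ 0.4909
After a keyword filter='flag': P(spam) = 0.55·0.4909 / (0.55·0.4909 + 0.3·0.5091) ≈ 0.6387
After a keyword filter='flag': P(spam) = 0.55·0.6387 / (0.55·0.6387 + 0.3·0.3613) ≈ 0.7642
After the link scanner='clean': P(spam) = 0.55·0.7642 / (0.55·0.7642 + 0.75·0.2358) ≈ 0.7039
After the link scanner='clean': P(spam) = 0.55·0.7039 / (0.55·0.7039 + 0.75·0.2961) ≈ 0.6354

0.6354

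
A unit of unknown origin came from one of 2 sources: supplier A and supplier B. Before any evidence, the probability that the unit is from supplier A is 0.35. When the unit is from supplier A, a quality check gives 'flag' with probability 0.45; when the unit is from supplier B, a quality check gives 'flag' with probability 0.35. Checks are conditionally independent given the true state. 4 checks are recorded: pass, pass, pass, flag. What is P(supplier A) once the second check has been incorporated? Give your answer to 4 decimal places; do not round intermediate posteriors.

After 'pass': P(supplier A) = 0.55·0.3500 / (0.55·0.3500 + 0.65·0.6500) ≈ 0.3130
After 'pass': P(supplier A) = 0.55·0.3130 / (0.55·0.3130 + 0.65·0.6870) ≈ 0.2783

0.2783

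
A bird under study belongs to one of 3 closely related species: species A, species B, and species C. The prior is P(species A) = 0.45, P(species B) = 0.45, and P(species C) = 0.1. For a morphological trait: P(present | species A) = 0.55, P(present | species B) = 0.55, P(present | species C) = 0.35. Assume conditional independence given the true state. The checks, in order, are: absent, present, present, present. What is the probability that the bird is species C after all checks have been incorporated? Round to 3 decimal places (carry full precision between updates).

0.040

Apply Bayes' rule sequentially, carrying P(species C) forward.
After 'absent': normaliser = 0.45·0.4500 + 0.45·0.4500 + 0.65·0.1000; P(species A) ≈ 0.4309, P(species B) ≈ 0.4309, P(species C) ≈ 0.1383
After 'present': normaliser = 0.55·0.4309 + 0.55·0.4309 + 0.35·0.1383; P(species A) ≈ 0.4537, P(species B) ≈ 0.4537, P(species C) ≈ 0.0927
After 'present': normaliser = 0.55·0.4537 + 0.55·0.4537 + 0.35·0.0927; P(species A) ≈ 0.4695, P(species B) ≈ 0.4695, P(species C) ≈ 0.0610
After 'present': normaliser = 0.55·0.4695 + 0.55·0.4695 + 0.35·0.0610; P(species A) ≈ 0.4801, P(species B) ≈ 0.4801, P(species C) ≈ 0.0397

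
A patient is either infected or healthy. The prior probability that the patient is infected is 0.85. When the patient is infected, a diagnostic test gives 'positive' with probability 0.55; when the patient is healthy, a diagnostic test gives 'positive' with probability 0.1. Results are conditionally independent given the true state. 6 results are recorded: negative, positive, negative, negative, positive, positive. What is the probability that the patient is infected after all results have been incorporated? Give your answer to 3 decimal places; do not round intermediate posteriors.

After 'negative': P(infected) = 0.45·0.8500 / (0.45·0.8500 + 0.9·0.1500) ≈ 0.7391
After 'positive': P(infected) = 0.55·0.7391 / (0.55·0.7391 + 0.1·0.2609) ≈ 0.9397
After 'negative': P(infected) = 0.45·0.9397 / (0.45·0.9397 + 0.9·0.0603) ≈ 0.8863
After 'negative': P(infected) = 0.45·0.8863 / (0.45·0.8863 + 0.9·0.1137) ≈ 0.7957
After 'positive': P(infected) = 0.55·0.7957 / (0.55·0.7957 + 0.1·0.2043) ≈ 0.9554
After 'positive': P(infected) = 0.55·0.9554 / (0.55·0.9554 + 0.1·0.0446) ≈ 0.9916

0.992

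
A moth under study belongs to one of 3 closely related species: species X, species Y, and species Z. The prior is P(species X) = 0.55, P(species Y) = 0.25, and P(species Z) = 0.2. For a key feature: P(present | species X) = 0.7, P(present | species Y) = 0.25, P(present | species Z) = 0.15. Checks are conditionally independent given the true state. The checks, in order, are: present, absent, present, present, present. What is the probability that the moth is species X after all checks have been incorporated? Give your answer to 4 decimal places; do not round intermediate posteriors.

After 'present': normaliser = 0.7·0.5500 + 0.25·0.2500 + 0.15·0.2000; P(species X) ≈ 0.8063, P(species Y) ≈ 0.1309, P(species Z) ≈ 0.0628
After 'absent': normaliser = 0.3·0.8063 + 0.75·0.1309 + 0.85·0.0628; P(species X) ≈ 0.6148, P(species Y) ≈ 0.2495, P(species Z) ≈ 0.1357
After 'present': normaliser = 0.7·0.6148 + 0.25·0.2495 + 0.15·0.1357; P(species X) ≈ 0.8387, P(species Y) ≈ 0.1216, P(species Z) ≈ 0.0397
After 'present': normaliser = 0.7·0.8387 + 0.25·0.1216 + 0.15·0.0397; P(species X) ≈ 0.9417, P(species Y) ≈ 0.0487, P(species Z) ≈ 0.0095
After 'present': normaliser = 0.7·0.9417 + 0.25·0.0487 + 0.15·0.0095; P(species X) ≈ 0.9798, P(species Y) ≈ 0.0181, P(species Z) ≈ 0.0021

0.9798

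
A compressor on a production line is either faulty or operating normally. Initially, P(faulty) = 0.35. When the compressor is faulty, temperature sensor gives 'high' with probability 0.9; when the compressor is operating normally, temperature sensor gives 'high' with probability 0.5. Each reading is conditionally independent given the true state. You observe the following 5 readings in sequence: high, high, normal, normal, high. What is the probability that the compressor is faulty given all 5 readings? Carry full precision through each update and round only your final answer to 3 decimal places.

After 'high': P(faulty) = 0.9·0.3500 / (0.9·0.3500 + 0.5·0.6500) ≈ 0.4922
After 'high': P(faulty) = 0.9·0.4922 / (0.9·0.4922 + 0.5·0.5078) ≈ 0.6357
After 'normal': P(faulty) = 0.1·0.6357 / (0.1·0.6357 + 0.5·0.3643) ≈ 0.2587
After 'normal': P(faulty) = 0.1·0.2587 / (0.1·0.2587 + 0.5·0.7413) ≈ 0.0652
After 'high': P(faulty) = 0.9·0.0652 / (0.9·0.0652 + 0.5·0.9348) ≈ 0.1116

0.112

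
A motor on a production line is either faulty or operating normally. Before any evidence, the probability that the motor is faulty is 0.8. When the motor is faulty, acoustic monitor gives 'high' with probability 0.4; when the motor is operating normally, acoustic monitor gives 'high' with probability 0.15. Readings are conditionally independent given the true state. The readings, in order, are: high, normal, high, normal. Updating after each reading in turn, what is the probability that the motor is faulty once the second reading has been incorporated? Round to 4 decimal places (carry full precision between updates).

Each posterior becomes the prior for the next update.
After 'high': P(faulty) = 0.4·0.8000 / (0.4·0.8000 + 0.15·0.2000) ≈ 0.9143
After 'normal': P(faulty) = 0.6·0.9143 / (0.6·0.9143 + 0.85·0.0857) ≈ 0.8828

0.8828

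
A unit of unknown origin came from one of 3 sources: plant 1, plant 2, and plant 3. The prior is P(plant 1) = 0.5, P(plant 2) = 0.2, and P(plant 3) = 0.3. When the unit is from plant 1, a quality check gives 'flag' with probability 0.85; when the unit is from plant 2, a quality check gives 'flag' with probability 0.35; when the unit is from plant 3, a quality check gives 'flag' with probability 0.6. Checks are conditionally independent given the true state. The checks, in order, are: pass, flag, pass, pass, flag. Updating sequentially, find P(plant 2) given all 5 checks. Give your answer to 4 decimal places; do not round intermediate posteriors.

0.4528

After 'pass': normaliser = 0.15·0.5000 + 0.65·0.2000 + 0.4·0.3000; P(plant 1) ≈ 0.2308, P(plant 2) ≈ 0.4000, P(plant 3) ≈ 0.3692
After 'flag': normaliser = 0.85·0.2308 + 0.35·0.4000 + 0.6·0.3692; P(plant 1) ≈ 0.3517, P(plant 2) ≈ 0.2510, P(plant 3) ≈ 0.3972
After 'pass': normaliser = 0.15·0.3517 + 0.65·0.2510 + 0.4·0.3972; P(plant 1) ≈ 0.1408, P(plant 2) ≈ 0.4353, P(plant 3) ≈ 0.4239
After 'pass': normaliser = 0.15·0.1408 + 0.65·0.4353 + 0.4·0.4239; P(plant 1) ≈ 0.0446, P(plant 2) ≈ 0.5974, P(plant 3) ≈ 0.3580
After 'flag': normaliser = 0.85·0.0446 + 0.35·0.5974 + 0.6·0.3580; P(plant 1) ≈ 0.0820, P(plant 2) ≈ 0.4528, P(plant 3) ≈ 0.4652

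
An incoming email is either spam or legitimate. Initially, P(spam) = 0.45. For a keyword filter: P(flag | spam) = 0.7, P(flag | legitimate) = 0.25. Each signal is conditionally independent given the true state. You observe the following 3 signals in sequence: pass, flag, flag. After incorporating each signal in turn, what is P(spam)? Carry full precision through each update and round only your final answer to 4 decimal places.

0.7196

After 'pass': P(spam) = 0.3·0.4500 / (0.3·0.4500 + 0.75·0.5500) ≈ 0.2466
After 'flag': P(spam) = 0.7·0.2466 / (0.7·0.2466 + 0.25·0.7534) ≈ 0.4782
After 'flag': P(spam) = 0.7·0.4782 / (0.7·0.4782 + 0.25·0.5218) ≈ 0.7196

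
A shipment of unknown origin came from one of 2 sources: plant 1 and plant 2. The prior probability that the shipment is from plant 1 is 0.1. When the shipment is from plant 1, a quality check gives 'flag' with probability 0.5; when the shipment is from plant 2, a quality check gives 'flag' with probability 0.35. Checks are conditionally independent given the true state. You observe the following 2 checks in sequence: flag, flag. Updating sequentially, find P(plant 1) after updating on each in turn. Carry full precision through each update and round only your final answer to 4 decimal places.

Each posterior becomes the prior for the next update.
After 'flag': P(plant 1) = 0.5·0.1000 / (0.5·0.1000 + 0.35·0.9000) ≈ 0.1370
After 'flag': P(plant 1) = 0.5·0.1370 / (0.5·0.1370 + 0.35·0.8630) ≈ 0.1848

0.1848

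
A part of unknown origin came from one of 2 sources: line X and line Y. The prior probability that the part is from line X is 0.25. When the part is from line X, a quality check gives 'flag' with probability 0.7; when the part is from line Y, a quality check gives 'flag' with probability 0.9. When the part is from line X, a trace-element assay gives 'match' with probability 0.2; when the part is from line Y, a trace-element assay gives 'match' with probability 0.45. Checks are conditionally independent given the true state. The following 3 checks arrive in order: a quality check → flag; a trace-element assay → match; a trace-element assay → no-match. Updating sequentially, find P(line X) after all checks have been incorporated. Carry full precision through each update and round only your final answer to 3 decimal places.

0.144

Each posterior becomes the prior for the next update.
After a quality check='flag': P(line X) = 0.7·0.2500 / (0.7·0.2500 + 0.9·0.7500) ≈ 0.2059
After a trace-element assay='match': P(line X) = 0.2·0.2059 / (0.2·0.2059 + 0.45·0.7941) ≈ 0.1033
After a trace-element assay='no-match': P(line X) = 0.8·0.1033 / (0.8·0.1033 + 0.55·0.8967) ≈ 0.1435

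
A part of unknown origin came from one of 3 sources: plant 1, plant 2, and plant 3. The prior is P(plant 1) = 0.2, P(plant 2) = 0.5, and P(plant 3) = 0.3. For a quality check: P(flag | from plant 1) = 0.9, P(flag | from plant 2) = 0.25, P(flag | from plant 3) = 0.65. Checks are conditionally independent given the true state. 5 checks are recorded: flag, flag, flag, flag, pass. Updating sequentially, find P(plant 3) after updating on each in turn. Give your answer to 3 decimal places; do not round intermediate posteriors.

0.562

After 'flag': normaliser = 0.9·0.2000 + 0.25·0.5000 + 0.65·0.3000; P(plant 1) ≈ 0.3600, P(plant 2) ≈ 0.2500, P(plant 3) ≈ 0.3900
After 'flag': normaliser = 0.9·0.3600 + 0.25·0.2500 + 0.65·0.3900; P(plant 1) ≈ 0.5062, P(plant 2) ≈ 0.0977, P(plant 3) ≈ 0.3961
After 'flag': normaliser = 0.9·0.5062 + 0.25·0.0977 + 0.65·0.3961; P(plant 1) ≈ 0.6178, P(plant 2) ≈ 0.0331, P(plant 3) ≈ 0.3491
After 'flag': normaliser = 0.9·0.6178 + 0.25·0.0331 + 0.65·0.3491; P(plant 1) ≈ 0.7027, P(plant 2) ≈ 0.0105, P(plant 3) ≈ 0.2868
After 'pass': normaliser = 0.1·0.7027 + 0.75·0.0105 + 0.35·0.2868; P(plant 1) ≈ 0.3937, P(plant 2) ≈ 0.0439, P(plant 3) ≈ 0.5624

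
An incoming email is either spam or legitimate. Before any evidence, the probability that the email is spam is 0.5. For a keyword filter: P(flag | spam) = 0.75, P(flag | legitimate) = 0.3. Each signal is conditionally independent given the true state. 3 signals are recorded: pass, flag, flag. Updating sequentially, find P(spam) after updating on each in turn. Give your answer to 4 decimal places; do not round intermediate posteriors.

After 'pass': P(spam) = 0.25·0.5000 / (0.25·0.5000 + 0.7·0.5000) ≈ 0.2632
After 'flag': P(spam) = 0.75·0.2632 / (0.75·0.2632 + 0.3·0.7368) ≈ 0.4717
After 'flag': P(spam) = 0.75·0.4717 / (0.75·0.4717 + 0.3·0.5283) ≈ 0.6906

0.6906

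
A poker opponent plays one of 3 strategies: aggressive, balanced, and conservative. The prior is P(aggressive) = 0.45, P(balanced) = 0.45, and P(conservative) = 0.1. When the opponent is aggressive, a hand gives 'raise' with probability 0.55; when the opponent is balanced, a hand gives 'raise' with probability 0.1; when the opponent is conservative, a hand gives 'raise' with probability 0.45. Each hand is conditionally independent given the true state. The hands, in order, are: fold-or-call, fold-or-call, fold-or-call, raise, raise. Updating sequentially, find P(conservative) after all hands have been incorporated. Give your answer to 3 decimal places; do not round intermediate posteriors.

Apply Bayes' rule sequentially, carrying P(conservative) forward.
After 'fold-or-call': normaliser = 0.45·0.4500 + 0.9·0.4500 + 0.55·0.1000; P(aggressive) ≈ 0.3057, P(balanced) ≈ 0.6113, P(conservative) ≈ 0.0830
After 'fold-or-call': normaliser = 0.45·0.3057 + 0.9·0.6113 + 0.55·0.0830; P(aggressive) ≈ 0.1875, P(balanced) ≈ 0.7502, P(conservative) ≈ 0.0623
After 'fold-or-call': normaliser = 0.45·0.1875 + 0.9·0.7502 + 0.55·0.0623; P(aggressive) ≈ 0.1063, P(balanced) ≈ 0.8505, P(conservative) ≈ 0.0431
After 'raise': normaliser = 0.55·0.1063 + 0.1·0.8505 + 0.45·0.0431; P(aggressive) ≈ 0.3589, P(balanced) ≈ 0.5220, P(conservative) ≈ 0.1191
After 'raise': normaliser = 0.55·0.3589 + 0.1·0.5220 + 0.45·0.1191; P(aggressive) ≈ 0.6510, P(balanced) ≈ 0.1722, P(conservative) ≈ 0.1768

0.177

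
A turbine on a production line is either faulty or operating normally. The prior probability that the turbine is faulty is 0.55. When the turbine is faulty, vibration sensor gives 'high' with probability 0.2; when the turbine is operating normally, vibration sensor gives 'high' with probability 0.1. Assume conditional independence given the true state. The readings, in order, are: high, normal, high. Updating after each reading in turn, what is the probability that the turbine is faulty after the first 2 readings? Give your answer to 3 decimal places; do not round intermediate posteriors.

After 'high': P(faulty) = 0.2·0.5500 / (0.2·0.5500 + 0.1·0.4500) ≈ 0.7097
After 'normal': P(faulty) = 0.8·0.7097 / (0.8·0.7097 + 0.9·0.2903) ≈ 0.6848

0.685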